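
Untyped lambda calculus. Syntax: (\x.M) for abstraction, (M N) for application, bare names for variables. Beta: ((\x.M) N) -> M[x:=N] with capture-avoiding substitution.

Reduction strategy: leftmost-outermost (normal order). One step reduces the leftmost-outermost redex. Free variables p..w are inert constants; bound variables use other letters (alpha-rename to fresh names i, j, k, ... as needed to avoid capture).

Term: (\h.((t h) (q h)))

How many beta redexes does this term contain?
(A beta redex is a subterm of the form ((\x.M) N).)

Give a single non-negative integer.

Term: (\h.((t h) (q h)))
  (no redexes)
Total redexes: 0

Answer: 0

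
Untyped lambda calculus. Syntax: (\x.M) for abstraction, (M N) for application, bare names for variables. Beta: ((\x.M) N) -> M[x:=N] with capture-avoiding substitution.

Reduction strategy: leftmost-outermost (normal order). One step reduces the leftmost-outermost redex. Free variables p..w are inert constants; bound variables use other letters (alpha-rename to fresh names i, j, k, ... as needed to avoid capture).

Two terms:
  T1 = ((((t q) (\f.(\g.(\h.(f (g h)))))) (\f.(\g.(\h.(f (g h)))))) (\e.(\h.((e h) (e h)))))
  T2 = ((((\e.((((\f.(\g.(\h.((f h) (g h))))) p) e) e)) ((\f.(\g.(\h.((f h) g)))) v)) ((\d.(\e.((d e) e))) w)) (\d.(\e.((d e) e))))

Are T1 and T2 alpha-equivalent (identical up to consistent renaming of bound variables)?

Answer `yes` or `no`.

Term 1: ((((t q) (\f.(\g.(\h.(f (g h)))))) (\f.(\g.(\h.(f (g h)))))) (\e.(\h.((e h) (e h)))))
Term 2: ((((\e.((((\f.(\g.(\h.((f h) (g h))))) p) e) e)) ((\f.(\g.(\h.((f h) g)))) v)) ((\d.(\e.((d e) e))) w)) (\d.(\e.((d e) e))))
Alpha-equivalence: compare structure up to binder renaming.
Result: False

Answer: no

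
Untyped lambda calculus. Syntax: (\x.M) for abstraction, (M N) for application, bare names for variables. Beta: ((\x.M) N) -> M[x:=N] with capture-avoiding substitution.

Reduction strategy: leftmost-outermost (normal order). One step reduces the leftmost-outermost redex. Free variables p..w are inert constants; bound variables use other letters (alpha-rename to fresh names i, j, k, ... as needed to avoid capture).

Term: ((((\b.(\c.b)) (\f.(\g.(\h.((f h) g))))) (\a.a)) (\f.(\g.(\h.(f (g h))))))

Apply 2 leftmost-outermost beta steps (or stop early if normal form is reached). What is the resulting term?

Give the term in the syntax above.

Answer: ((\f.(\g.(\h.((f h) g)))) (\f.(\g.(\h.(f (g h))))))

Derivation:
Step 0: ((((\b.(\c.b)) (\f.(\g.(\h.((f h) g))))) (\a.a)) (\f.(\g.(\h.(f (g h))))))
Step 1: (((\c.(\f.(\g.(\h.((f h) g))))) (\a.a)) (\f.(\g.(\h.(f (g h))))))
Step 2: ((\f.(\g.(\h.((f h) g)))) (\f.(\g.(\h.(f (g h))))))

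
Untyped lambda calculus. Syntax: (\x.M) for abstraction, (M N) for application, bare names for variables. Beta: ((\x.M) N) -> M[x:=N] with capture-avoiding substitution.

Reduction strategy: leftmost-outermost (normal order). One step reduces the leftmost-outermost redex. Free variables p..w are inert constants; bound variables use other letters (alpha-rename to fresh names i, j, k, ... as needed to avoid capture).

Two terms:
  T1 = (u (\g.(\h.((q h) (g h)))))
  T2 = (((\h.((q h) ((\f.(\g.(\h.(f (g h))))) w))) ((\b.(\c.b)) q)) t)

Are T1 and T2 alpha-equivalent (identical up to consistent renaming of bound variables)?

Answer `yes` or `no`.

Term 1: (u (\g.(\h.((q h) (g h)))))
Term 2: (((\h.((q h) ((\f.(\g.(\h.(f (g h))))) w))) ((\b.(\c.b)) q)) t)
Alpha-equivalence: compare structure up to binder renaming.
Result: False

Answer: no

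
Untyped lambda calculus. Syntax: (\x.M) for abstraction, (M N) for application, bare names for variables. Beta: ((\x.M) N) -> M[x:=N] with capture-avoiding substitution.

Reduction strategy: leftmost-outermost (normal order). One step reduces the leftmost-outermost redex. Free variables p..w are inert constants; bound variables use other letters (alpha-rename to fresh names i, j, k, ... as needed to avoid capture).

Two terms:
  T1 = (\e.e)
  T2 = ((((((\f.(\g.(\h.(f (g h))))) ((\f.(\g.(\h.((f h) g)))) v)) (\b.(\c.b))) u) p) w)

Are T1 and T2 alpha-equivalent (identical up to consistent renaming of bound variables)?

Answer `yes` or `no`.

Term 1: (\e.e)
Term 2: ((((((\f.(\g.(\h.(f (g h))))) ((\f.(\g.(\h.((f h) g)))) v)) (\b.(\c.b))) u) p) w)
Alpha-equivalence: compare structure up to binder renaming.
Result: False

Answer: no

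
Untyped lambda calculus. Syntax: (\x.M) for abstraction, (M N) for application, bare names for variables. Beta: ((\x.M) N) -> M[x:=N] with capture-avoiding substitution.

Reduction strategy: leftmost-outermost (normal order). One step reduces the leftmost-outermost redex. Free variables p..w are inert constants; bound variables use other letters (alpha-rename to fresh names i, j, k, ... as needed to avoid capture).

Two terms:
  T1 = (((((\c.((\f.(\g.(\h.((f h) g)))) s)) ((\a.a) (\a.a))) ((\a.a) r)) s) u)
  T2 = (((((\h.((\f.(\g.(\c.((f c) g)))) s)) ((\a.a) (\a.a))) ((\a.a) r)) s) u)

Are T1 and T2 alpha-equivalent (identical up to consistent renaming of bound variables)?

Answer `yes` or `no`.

Answer: yes

Derivation:
Term 1: (((((\c.((\f.(\g.(\h.((f h) g)))) s)) ((\a.a) (\a.a))) ((\a.a) r)) s) u)
Term 2: (((((\h.((\f.(\g.(\c.((f c) g)))) s)) ((\a.a) (\a.a))) ((\a.a) r)) s) u)
Alpha-equivalence: compare structure up to binder renaming.
Result: True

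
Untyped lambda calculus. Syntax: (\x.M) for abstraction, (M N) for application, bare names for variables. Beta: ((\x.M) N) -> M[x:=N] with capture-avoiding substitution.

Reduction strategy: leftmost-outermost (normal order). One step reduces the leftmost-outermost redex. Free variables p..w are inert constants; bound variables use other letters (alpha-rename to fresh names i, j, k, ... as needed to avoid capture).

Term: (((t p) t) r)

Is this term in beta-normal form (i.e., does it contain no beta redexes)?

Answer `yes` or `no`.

Answer: yes

Derivation:
Term: (((t p) t) r)
No beta redexes found.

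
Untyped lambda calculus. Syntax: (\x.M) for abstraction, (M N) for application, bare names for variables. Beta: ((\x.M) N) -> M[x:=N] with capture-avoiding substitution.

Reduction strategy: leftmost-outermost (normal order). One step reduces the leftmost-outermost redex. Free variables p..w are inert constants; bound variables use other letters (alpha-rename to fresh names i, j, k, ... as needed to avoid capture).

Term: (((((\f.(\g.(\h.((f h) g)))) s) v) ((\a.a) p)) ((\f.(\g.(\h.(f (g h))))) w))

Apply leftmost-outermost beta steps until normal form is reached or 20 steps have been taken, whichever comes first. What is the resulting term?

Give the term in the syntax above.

Answer: (((s p) v) (\g.(\h.(w (g h)))))

Derivation:
Step 0: (((((\f.(\g.(\h.((f h) g)))) s) v) ((\a.a) p)) ((\f.(\g.(\h.(f (g h))))) w))
Step 1: ((((\g.(\h.((s h) g))) v) ((\a.a) p)) ((\f.(\g.(\h.(f (g h))))) w))
Step 2: (((\h.((s h) v)) ((\a.a) p)) ((\f.(\g.(\h.(f (g h))))) w))
Step 3: (((s ((\a.a) p)) v) ((\f.(\g.(\h.(f (g h))))) w))
Step 4: (((s p) v) ((\f.(\g.(\h.(f (g h))))) w))
Step 5: (((s p) v) (\g.(\h.(w (g h)))))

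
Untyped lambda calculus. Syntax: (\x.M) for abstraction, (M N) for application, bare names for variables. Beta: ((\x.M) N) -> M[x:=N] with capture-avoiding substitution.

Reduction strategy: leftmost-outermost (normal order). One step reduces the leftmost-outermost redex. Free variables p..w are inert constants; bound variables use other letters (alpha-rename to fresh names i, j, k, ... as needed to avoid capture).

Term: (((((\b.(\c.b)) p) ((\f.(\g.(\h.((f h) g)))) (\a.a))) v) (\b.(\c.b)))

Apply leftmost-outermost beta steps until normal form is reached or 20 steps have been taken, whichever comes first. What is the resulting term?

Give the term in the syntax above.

Step 0: (((((\b.(\c.b)) p) ((\f.(\g.(\h.((f h) g)))) (\a.a))) v) (\b.(\c.b)))
Step 1: ((((\c.p) ((\f.(\g.(\h.((f h) g)))) (\a.a))) v) (\b.(\c.b)))
Step 2: ((p v) (\b.(\c.b)))

Answer: ((p v) (\b.(\c.b)))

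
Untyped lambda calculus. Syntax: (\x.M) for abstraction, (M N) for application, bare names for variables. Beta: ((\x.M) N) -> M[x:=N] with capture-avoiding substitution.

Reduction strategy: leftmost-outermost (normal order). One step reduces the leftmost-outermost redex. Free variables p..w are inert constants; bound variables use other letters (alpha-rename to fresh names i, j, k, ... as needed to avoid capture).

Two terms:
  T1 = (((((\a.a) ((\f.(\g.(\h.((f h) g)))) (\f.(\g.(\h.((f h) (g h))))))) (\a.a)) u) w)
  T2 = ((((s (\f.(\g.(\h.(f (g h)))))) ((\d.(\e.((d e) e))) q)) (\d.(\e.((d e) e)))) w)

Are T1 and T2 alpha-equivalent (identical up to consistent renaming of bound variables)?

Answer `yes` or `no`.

Answer: no

Derivation:
Term 1: (((((\a.a) ((\f.(\g.(\h.((f h) g)))) (\f.(\g.(\h.((f h) (g h))))))) (\a.a)) u) w)
Term 2: ((((s (\f.(\g.(\h.(f (g h)))))) ((\d.(\e.((d e) e))) q)) (\d.(\e.((d e) e)))) w)
Alpha-equivalence: compare structure up to binder renaming.
Result: False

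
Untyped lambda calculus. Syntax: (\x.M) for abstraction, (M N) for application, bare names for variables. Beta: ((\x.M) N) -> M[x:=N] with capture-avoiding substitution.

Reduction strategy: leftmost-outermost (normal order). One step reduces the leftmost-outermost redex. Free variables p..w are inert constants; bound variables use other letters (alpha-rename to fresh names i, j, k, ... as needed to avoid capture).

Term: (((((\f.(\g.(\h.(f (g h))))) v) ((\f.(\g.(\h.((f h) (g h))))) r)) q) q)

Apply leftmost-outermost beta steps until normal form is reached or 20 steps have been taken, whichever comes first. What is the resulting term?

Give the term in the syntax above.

Answer: ((v (\h.((r h) (q h)))) q)

Derivation:
Step 0: (((((\f.(\g.(\h.(f (g h))))) v) ((\f.(\g.(\h.((f h) (g h))))) r)) q) q)
Step 1: ((((\g.(\h.(v (g h)))) ((\f.(\g.(\h.((f h) (g h))))) r)) q) q)
Step 2: (((\h.(v (((\f.(\g.(\h.((f h) (g h))))) r) h))) q) q)
Step 3: ((v (((\f.(\g.(\h.((f h) (g h))))) r) q)) q)
Step 4: ((v ((\g.(\h.((r h) (g h)))) q)) q)
Step 5: ((v (\h.((r h) (q h)))) q)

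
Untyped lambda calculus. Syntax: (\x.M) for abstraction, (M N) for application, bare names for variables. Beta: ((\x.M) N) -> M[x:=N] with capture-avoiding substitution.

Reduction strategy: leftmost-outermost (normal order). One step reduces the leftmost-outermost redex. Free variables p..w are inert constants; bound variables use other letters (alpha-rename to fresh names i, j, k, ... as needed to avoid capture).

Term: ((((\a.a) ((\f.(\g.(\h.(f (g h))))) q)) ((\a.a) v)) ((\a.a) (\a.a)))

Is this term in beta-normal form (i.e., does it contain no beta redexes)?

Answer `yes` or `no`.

Answer: no

Derivation:
Term: ((((\a.a) ((\f.(\g.(\h.(f (g h))))) q)) ((\a.a) v)) ((\a.a) (\a.a)))
Found 4 beta redex(es).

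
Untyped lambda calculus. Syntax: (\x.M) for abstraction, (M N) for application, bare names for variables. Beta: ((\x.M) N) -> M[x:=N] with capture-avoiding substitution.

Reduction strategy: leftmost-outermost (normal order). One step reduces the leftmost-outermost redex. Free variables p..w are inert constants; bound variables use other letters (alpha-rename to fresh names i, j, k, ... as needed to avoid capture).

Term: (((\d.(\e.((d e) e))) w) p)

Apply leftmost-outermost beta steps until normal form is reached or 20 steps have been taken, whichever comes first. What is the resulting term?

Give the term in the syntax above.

Step 0: (((\d.(\e.((d e) e))) w) p)
Step 1: ((\e.((w e) e)) p)
Step 2: ((w p) p)

Answer: ((w p) p)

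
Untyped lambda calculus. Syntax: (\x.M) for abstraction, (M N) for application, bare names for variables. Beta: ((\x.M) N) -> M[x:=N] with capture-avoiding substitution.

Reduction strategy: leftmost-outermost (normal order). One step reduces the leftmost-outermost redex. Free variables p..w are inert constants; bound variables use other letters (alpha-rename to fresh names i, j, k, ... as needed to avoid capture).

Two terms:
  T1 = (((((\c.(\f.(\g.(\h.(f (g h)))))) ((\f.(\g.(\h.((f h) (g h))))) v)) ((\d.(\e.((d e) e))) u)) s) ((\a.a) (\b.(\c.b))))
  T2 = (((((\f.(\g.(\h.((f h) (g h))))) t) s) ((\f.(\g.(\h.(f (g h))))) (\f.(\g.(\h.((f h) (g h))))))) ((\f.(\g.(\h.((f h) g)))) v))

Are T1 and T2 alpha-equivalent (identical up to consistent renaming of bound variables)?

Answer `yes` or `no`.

Answer: no

Derivation:
Term 1: (((((\c.(\f.(\g.(\h.(f (g h)))))) ((\f.(\g.(\h.((f h) (g h))))) v)) ((\d.(\e.((d e) e))) u)) s) ((\a.a) (\b.(\c.b))))
Term 2: (((((\f.(\g.(\h.((f h) (g h))))) t) s) ((\f.(\g.(\h.(f (g h))))) (\f.(\g.(\h.((f h) (g h))))))) ((\f.(\g.(\h.((f h) g)))) v))
Alpha-equivalence: compare structure up to binder renaming.
Result: False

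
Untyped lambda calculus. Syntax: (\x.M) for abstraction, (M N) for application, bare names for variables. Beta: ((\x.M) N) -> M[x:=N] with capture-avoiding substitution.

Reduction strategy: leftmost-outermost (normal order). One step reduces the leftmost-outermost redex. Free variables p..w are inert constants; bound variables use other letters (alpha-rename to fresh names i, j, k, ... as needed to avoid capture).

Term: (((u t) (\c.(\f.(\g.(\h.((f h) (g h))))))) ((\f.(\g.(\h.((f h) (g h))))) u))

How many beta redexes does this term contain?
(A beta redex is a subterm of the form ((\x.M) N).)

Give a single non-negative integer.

Answer: 1

Derivation:
Term: (((u t) (\c.(\f.(\g.(\h.((f h) (g h))))))) ((\f.(\g.(\h.((f h) (g h))))) u))
  Redex: ((\f.(\g.(\h.((f h) (g h))))) u)
Total redexes: 1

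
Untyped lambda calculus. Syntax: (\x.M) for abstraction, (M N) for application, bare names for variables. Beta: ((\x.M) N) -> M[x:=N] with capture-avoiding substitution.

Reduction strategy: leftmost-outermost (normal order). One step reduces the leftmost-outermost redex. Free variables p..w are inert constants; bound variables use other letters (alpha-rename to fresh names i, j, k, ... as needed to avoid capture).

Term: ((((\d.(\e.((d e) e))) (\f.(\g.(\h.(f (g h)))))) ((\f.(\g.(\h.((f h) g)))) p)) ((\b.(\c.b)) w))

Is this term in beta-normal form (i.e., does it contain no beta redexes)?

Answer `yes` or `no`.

Term: ((((\d.(\e.((d e) e))) (\f.(\g.(\h.(f (g h)))))) ((\f.(\g.(\h.((f h) g)))) p)) ((\b.(\c.b)) w))
Found 3 beta redex(es).

Answer: no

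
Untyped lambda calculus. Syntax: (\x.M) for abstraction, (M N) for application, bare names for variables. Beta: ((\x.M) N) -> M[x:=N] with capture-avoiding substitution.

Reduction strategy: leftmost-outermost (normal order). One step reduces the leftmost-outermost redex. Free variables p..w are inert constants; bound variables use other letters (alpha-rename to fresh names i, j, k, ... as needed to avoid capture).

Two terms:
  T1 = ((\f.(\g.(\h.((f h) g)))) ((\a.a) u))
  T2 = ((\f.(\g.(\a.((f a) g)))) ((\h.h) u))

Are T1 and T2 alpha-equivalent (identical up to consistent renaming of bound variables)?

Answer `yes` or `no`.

Term 1: ((\f.(\g.(\h.((f h) g)))) ((\a.a) u))
Term 2: ((\f.(\g.(\a.((f a) g)))) ((\h.h) u))
Alpha-equivalence: compare structure up to binder renaming.
Result: True

Answer: yes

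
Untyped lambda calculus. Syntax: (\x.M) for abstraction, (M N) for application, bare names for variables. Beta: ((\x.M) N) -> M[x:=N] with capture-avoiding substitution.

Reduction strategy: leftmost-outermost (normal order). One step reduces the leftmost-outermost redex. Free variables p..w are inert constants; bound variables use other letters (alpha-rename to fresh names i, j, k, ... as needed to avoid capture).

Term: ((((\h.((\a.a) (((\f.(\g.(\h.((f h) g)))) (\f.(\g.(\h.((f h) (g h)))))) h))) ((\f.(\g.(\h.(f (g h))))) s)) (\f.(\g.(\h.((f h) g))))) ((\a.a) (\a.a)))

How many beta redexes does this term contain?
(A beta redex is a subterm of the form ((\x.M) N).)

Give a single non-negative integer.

Term: ((((\h.((\a.a) (((\f.(\g.(\h.((f h) g)))) (\f.(\g.(\h.((f h) (g h)))))) h))) ((\f.(\g.(\h.(f (g h))))) s)) (\f.(\g.(\h.((f h) g))))) ((\a.a) (\a.a)))
  Redex: ((\h.((\a.a) (((\f.(\g.(\h.((f h) g)))) (\f.(\g.(\h.((f h) (g h)))))) h))) ((\f.(\g.(\h.(f (g h))))) s))
  Redex: ((\a.a) (((\f.(\g.(\h.((f h) g)))) (\f.(\g.(\h.((f h) (g h)))))) h))
  Redex: ((\f.(\g.(\h.((f h) g)))) (\f.(\g.(\h.((f h) (g h))))))
  Redex: ((\f.(\g.(\h.(f (g h))))) s)
  Redex: ((\a.a) (\a.a))
Total redexes: 5

Answer: 5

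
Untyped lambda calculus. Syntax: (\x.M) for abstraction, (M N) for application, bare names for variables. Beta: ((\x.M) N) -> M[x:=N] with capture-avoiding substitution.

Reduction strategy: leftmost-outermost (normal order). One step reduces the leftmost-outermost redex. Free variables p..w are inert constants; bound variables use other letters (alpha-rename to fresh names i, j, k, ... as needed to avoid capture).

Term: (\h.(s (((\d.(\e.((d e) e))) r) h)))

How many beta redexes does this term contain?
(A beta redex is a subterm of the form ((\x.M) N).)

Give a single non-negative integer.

Term: (\h.(s (((\d.(\e.((d e) e))) r) h)))
  Redex: ((\d.(\e.((d e) e))) r)
Total redexes: 1

Answer: 1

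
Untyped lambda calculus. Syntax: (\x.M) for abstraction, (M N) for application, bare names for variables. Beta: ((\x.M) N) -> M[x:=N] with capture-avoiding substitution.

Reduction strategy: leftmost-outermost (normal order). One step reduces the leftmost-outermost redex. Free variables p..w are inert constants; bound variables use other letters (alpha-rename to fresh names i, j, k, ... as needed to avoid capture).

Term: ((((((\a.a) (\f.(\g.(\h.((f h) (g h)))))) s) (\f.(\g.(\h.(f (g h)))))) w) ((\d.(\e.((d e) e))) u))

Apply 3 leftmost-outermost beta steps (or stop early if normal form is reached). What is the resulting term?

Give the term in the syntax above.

Step 0: ((((((\a.a) (\f.(\g.(\h.((f h) (g h)))))) s) (\f.(\g.(\h.(f (g h)))))) w) ((\d.(\e.((d e) e))) u))
Step 1: (((((\f.(\g.(\h.((f h) (g h))))) s) (\f.(\g.(\h.(f (g h)))))) w) ((\d.(\e.((d e) e))) u))
Step 2: ((((\g.(\h.((s h) (g h)))) (\f.(\g.(\h.(f (g h)))))) w) ((\d.(\e.((d e) e))) u))
Step 3: (((\h.((s h) ((\f.(\g.(\h.(f (g h))))) h))) w) ((\d.(\e.((d e) e))) u))

Answer: (((\h.((s h) ((\f.(\g.(\h.(f (g h))))) h))) w) ((\d.(\e.((d e) e))) u))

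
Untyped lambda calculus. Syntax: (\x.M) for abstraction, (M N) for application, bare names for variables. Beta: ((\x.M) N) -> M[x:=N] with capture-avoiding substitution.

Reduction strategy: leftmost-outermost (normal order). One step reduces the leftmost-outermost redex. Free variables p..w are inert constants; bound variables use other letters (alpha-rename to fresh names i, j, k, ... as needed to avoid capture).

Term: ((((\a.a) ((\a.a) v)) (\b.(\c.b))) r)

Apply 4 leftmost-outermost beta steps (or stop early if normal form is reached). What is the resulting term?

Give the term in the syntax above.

Answer: ((v (\b.(\c.b))) r)

Derivation:
Step 0: ((((\a.a) ((\a.a) v)) (\b.(\c.b))) r)
Step 1: ((((\a.a) v) (\b.(\c.b))) r)
Step 2: ((v (\b.(\c.b))) r)
Step 3: (normal form reached)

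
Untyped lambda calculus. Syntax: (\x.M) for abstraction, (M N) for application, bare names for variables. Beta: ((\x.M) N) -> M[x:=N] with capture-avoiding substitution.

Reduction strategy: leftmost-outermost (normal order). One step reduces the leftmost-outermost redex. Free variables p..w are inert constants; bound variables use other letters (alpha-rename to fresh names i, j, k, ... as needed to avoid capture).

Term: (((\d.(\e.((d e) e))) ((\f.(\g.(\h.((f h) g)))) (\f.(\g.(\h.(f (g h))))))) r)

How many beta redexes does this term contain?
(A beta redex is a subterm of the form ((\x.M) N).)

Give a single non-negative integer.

Term: (((\d.(\e.((d e) e))) ((\f.(\g.(\h.((f h) g)))) (\f.(\g.(\h.(f (g h))))))) r)
  Redex: ((\d.(\e.((d e) e))) ((\f.(\g.(\h.((f h) g)))) (\f.(\g.(\h.(f (g h)))))))
  Redex: ((\f.(\g.(\h.((f h) g)))) (\f.(\g.(\h.(f (g h))))))
Total redexes: 2

Answer: 2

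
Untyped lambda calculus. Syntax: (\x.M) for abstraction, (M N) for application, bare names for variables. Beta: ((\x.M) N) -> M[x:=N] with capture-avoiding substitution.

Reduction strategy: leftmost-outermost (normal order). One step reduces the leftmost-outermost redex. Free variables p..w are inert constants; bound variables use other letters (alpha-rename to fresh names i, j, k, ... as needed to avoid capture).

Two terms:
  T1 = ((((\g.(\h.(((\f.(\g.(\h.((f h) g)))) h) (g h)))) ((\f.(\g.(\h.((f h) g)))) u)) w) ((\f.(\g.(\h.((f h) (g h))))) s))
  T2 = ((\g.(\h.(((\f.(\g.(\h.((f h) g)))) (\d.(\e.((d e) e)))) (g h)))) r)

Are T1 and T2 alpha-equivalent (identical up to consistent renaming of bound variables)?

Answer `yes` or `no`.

Answer: no

Derivation:
Term 1: ((((\g.(\h.(((\f.(\g.(\h.((f h) g)))) h) (g h)))) ((\f.(\g.(\h.((f h) g)))) u)) w) ((\f.(\g.(\h.((f h) (g h))))) s))
Term 2: ((\g.(\h.(((\f.(\g.(\h.((f h) g)))) (\d.(\e.((d e) e)))) (g h)))) r)
Alpha-equivalence: compare structure up to binder renaming.
Result: False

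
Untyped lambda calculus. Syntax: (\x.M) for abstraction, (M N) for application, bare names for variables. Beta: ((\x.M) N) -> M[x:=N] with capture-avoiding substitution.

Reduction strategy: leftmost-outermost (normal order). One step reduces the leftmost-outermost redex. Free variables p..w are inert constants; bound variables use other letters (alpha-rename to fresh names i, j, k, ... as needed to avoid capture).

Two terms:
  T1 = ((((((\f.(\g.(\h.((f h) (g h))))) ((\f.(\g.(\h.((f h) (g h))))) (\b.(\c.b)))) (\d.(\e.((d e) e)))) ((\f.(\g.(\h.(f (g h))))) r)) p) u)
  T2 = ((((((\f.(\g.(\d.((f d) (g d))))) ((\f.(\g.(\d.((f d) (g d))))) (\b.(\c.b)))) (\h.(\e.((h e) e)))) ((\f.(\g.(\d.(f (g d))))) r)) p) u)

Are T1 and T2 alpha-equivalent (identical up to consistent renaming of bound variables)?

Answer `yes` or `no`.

Term 1: ((((((\f.(\g.(\h.((f h) (g h))))) ((\f.(\g.(\h.((f h) (g h))))) (\b.(\c.b)))) (\d.(\e.((d e) e)))) ((\f.(\g.(\h.(f (g h))))) r)) p) u)
Term 2: ((((((\f.(\g.(\d.((f d) (g d))))) ((\f.(\g.(\d.((f d) (g d))))) (\b.(\c.b)))) (\h.(\e.((h e) e)))) ((\f.(\g.(\d.(f (g d))))) r)) p) u)
Alpha-equivalence: compare structure up to binder renaming.
Result: True

Answer: yes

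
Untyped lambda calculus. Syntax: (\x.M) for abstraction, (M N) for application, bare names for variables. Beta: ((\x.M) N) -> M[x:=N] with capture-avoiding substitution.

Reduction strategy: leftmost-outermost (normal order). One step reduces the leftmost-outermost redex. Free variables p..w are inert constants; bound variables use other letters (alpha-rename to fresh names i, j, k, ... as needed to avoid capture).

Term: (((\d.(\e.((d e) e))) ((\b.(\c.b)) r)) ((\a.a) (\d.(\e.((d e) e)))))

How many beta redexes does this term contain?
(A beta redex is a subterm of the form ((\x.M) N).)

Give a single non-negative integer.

Answer: 3

Derivation:
Term: (((\d.(\e.((d e) e))) ((\b.(\c.b)) r)) ((\a.a) (\d.(\e.((d e) e)))))
  Redex: ((\d.(\e.((d e) e))) ((\b.(\c.b)) r))
  Redex: ((\b.(\c.b)) r)
  Redex: ((\a.a) (\d.(\e.((d e) e))))
Total redexes: 3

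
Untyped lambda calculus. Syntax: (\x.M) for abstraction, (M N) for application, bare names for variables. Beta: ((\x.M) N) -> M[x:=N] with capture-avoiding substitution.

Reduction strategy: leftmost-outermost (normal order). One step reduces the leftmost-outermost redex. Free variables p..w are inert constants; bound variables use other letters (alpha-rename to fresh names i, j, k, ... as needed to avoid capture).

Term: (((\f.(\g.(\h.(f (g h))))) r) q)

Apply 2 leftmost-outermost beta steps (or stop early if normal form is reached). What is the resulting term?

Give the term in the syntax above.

Step 0: (((\f.(\g.(\h.(f (g h))))) r) q)
Step 1: ((\g.(\h.(r (g h)))) q)
Step 2: (\h.(r (q h)))

Answer: (\h.(r (q h)))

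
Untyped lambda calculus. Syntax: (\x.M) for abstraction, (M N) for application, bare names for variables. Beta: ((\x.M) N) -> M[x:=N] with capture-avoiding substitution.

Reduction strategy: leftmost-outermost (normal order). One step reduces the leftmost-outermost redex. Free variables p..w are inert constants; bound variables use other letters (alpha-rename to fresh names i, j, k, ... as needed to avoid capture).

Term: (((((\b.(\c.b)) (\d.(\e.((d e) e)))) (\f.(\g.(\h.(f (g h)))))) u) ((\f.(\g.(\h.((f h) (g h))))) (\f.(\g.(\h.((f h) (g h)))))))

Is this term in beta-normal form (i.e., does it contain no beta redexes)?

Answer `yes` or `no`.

Answer: no

Derivation:
Term: (((((\b.(\c.b)) (\d.(\e.((d e) e)))) (\f.(\g.(\h.(f (g h)))))) u) ((\f.(\g.(\h.((f h) (g h))))) (\f.(\g.(\h.((f h) (g h)))))))
Found 2 beta redex(es).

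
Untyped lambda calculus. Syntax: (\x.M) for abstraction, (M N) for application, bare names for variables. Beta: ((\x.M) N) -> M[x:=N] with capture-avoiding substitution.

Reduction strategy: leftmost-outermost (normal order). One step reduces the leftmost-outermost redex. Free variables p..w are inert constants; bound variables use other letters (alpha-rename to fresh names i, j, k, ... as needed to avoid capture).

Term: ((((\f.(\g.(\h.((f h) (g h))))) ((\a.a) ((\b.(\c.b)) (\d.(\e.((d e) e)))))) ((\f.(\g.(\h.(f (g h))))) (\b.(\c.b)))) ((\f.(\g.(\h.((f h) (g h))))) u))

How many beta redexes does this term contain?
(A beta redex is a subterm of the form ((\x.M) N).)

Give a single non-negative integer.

Answer: 5

Derivation:
Term: ((((\f.(\g.(\h.((f h) (g h))))) ((\a.a) ((\b.(\c.b)) (\d.(\e.((d e) e)))))) ((\f.(\g.(\h.(f (g h))))) (\b.(\c.b)))) ((\f.(\g.(\h.((f h) (g h))))) u))
  Redex: ((\f.(\g.(\h.((f h) (g h))))) ((\a.a) ((\b.(\c.b)) (\d.(\e.((d e) e))))))
  Redex: ((\a.a) ((\b.(\c.b)) (\d.(\e.((d e) e)))))
  Redex: ((\b.(\c.b)) (\d.(\e.((d e) e))))
  Redex: ((\f.(\g.(\h.(f (g h))))) (\b.(\c.b)))
  Redex: ((\f.(\g.(\h.((f h) (g h))))) u)
Total redexes: 5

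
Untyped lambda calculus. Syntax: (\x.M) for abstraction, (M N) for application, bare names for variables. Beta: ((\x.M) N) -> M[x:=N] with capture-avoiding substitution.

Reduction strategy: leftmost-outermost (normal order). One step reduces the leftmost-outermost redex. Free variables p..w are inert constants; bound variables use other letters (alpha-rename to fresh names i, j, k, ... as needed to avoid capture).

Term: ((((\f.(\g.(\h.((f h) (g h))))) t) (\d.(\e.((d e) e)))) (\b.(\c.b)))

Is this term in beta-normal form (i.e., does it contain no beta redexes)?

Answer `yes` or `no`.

Answer: no

Derivation:
Term: ((((\f.(\g.(\h.((f h) (g h))))) t) (\d.(\e.((d e) e)))) (\b.(\c.b)))
Found 1 beta redex(es).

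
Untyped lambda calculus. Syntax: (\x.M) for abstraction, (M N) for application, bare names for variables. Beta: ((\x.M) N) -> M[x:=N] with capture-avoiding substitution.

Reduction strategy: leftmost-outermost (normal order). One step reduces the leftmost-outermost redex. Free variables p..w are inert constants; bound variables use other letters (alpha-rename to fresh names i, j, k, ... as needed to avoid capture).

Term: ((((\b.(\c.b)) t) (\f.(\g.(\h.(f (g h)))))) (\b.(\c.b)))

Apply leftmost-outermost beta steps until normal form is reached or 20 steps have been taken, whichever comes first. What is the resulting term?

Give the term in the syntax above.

Answer: (t (\b.(\c.b)))

Derivation:
Step 0: ((((\b.(\c.b)) t) (\f.(\g.(\h.(f (g h)))))) (\b.(\c.b)))
Step 1: (((\c.t) (\f.(\g.(\h.(f (g h)))))) (\b.(\c.b)))
Step 2: (t (\b.(\c.b)))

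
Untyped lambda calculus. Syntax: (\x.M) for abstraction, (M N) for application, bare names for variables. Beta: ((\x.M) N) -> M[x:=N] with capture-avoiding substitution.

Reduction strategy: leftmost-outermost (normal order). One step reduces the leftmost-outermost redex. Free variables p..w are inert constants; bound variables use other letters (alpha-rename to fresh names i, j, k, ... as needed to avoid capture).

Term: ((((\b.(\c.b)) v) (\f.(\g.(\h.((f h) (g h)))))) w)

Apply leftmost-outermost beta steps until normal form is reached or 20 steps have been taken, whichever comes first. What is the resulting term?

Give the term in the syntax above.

Step 0: ((((\b.(\c.b)) v) (\f.(\g.(\h.((f h) (g h)))))) w)
Step 1: (((\c.v) (\f.(\g.(\h.((f h) (g h)))))) w)
Step 2: (v w)

Answer: (v w)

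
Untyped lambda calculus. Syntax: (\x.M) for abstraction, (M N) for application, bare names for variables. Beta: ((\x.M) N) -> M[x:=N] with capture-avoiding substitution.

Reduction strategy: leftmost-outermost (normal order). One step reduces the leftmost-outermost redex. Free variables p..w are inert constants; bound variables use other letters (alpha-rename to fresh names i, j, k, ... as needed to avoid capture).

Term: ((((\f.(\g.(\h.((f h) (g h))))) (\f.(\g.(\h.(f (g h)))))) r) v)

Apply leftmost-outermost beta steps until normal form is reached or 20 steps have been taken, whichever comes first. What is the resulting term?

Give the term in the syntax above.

Answer: (\h.(v ((r v) h)))

Derivation:
Step 0: ((((\f.(\g.(\h.((f h) (g h))))) (\f.(\g.(\h.(f (g h)))))) r) v)
Step 1: (((\g.(\h.(((\f.(\g.(\h.(f (g h))))) h) (g h)))) r) v)
Step 2: ((\h.(((\f.(\g.(\h.(f (g h))))) h) (r h))) v)
Step 3: (((\f.(\g.(\h.(f (g h))))) v) (r v))
Step 4: ((\g.(\h.(v (g h)))) (r v))
Step 5: (\h.(v ((r v) h)))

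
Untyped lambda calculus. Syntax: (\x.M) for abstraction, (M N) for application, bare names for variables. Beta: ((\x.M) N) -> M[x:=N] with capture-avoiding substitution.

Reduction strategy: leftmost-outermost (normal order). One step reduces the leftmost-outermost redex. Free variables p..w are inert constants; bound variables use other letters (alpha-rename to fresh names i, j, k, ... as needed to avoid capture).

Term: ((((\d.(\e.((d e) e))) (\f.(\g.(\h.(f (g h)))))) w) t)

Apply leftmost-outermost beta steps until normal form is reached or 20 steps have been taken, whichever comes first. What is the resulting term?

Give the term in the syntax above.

Step 0: ((((\d.(\e.((d e) e))) (\f.(\g.(\h.(f (g h)))))) w) t)
Step 1: (((\e.(((\f.(\g.(\h.(f (g h))))) e) e)) w) t)
Step 2: ((((\f.(\g.(\h.(f (g h))))) w) w) t)
Step 3: (((\g.(\h.(w (g h)))) w) t)
Step 4: ((\h.(w (w h))) t)
Step 5: (w (w t))

Answer: (w (w t))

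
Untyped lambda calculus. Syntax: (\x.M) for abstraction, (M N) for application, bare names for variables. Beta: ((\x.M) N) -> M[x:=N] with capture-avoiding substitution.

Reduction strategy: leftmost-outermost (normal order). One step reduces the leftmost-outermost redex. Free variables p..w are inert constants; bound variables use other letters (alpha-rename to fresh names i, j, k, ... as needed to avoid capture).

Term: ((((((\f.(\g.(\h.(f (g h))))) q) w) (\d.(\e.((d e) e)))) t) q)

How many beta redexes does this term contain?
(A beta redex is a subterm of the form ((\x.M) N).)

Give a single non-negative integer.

Answer: 1

Derivation:
Term: ((((((\f.(\g.(\h.(f (g h))))) q) w) (\d.(\e.((d e) e)))) t) q)
  Redex: ((\f.(\g.(\h.(f (g h))))) q)
Total redexes: 1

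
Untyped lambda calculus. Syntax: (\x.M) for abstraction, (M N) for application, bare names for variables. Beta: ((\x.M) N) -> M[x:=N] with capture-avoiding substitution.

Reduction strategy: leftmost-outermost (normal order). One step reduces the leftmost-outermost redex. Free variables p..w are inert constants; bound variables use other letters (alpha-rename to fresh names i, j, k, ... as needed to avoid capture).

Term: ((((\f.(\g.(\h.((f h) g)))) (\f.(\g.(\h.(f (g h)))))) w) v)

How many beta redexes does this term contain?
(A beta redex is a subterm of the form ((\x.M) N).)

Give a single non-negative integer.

Answer: 1

Derivation:
Term: ((((\f.(\g.(\h.((f h) g)))) (\f.(\g.(\h.(f (g h)))))) w) v)
  Redex: ((\f.(\g.(\h.((f h) g)))) (\f.(\g.(\h.(f (g h))))))
Total redexes: 1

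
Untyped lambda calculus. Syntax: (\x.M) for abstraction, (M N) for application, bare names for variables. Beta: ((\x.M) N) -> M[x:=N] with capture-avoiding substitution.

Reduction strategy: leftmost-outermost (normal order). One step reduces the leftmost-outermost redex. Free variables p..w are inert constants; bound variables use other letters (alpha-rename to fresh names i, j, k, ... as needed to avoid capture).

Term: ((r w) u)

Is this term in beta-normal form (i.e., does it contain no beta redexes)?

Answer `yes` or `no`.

Answer: yes

Derivation:
Term: ((r w) u)
No beta redexes found.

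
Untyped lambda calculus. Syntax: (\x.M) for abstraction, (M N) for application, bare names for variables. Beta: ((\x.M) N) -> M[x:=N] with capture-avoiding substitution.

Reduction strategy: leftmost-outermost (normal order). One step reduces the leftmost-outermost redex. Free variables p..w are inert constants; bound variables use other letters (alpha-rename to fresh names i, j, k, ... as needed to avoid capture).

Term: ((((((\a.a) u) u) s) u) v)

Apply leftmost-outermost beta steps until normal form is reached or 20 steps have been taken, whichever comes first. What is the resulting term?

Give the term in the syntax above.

Answer: ((((u u) s) u) v)

Derivation:
Step 0: ((((((\a.a) u) u) s) u) v)
Step 1: ((((u u) s) u) v)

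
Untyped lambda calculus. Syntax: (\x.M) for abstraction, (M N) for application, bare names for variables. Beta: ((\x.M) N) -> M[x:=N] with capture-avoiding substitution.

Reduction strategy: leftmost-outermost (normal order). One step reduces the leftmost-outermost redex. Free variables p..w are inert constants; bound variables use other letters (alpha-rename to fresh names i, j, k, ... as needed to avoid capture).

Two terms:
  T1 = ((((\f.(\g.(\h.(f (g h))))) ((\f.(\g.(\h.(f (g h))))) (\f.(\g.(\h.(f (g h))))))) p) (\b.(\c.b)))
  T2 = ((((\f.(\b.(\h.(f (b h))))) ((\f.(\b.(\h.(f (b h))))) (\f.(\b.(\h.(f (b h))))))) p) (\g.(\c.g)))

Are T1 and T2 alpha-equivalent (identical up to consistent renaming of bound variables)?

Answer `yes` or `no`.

Term 1: ((((\f.(\g.(\h.(f (g h))))) ((\f.(\g.(\h.(f (g h))))) (\f.(\g.(\h.(f (g h))))))) p) (\b.(\c.b)))
Term 2: ((((\f.(\b.(\h.(f (b h))))) ((\f.(\b.(\h.(f (b h))))) (\f.(\b.(\h.(f (b h))))))) p) (\g.(\c.g)))
Alpha-equivalence: compare structure up to binder renaming.
Result: True

Answer: yes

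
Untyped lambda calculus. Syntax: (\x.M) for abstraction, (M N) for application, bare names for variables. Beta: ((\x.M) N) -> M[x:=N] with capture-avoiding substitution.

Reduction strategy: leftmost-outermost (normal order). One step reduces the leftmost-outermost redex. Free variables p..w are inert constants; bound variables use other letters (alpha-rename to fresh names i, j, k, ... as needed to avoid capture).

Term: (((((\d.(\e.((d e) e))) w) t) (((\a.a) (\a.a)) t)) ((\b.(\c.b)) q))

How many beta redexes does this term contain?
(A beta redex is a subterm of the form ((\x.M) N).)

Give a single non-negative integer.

Answer: 3

Derivation:
Term: (((((\d.(\e.((d e) e))) w) t) (((\a.a) (\a.a)) t)) ((\b.(\c.b)) q))
  Redex: ((\d.(\e.((d e) e))) w)
  Redex: ((\a.a) (\a.a))
  Redex: ((\b.(\c.b)) q)
Total redexes: 3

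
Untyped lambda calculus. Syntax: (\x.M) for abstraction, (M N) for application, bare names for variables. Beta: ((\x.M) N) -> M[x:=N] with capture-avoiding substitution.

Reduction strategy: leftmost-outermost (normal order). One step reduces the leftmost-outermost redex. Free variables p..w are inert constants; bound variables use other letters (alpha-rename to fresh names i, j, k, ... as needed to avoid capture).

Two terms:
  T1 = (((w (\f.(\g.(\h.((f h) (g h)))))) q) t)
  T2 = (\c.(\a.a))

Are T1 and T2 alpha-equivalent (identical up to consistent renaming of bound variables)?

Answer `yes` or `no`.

Term 1: (((w (\f.(\g.(\h.((f h) (g h)))))) q) t)
Term 2: (\c.(\a.a))
Alpha-equivalence: compare structure up to binder renaming.
Result: False

Answer: no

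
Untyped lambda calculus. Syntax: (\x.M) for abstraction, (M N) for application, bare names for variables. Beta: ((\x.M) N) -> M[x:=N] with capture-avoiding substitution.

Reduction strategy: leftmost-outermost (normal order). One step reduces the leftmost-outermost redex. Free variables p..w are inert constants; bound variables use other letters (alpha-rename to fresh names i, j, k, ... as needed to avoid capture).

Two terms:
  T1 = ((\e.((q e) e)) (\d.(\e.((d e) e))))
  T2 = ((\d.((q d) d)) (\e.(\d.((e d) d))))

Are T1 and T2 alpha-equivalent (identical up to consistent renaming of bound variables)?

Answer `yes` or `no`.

Answer: yes

Derivation:
Term 1: ((\e.((q e) e)) (\d.(\e.((d e) e))))
Term 2: ((\d.((q d) d)) (\e.(\d.((e d) d))))
Alpha-equivalence: compare structure up to binder renaming.
Result: True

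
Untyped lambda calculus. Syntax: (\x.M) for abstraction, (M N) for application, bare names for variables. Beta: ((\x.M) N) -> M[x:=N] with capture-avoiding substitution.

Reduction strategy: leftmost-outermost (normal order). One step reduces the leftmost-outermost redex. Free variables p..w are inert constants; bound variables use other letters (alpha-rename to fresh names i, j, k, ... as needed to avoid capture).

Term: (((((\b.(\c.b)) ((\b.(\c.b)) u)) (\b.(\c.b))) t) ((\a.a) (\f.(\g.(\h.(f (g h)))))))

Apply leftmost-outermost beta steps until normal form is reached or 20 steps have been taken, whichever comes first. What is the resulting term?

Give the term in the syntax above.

Step 0: (((((\b.(\c.b)) ((\b.(\c.b)) u)) (\b.(\c.b))) t) ((\a.a) (\f.(\g.(\h.(f (g h)))))))
Step 1: ((((\c.((\b.(\c.b)) u)) (\b.(\c.b))) t) ((\a.a) (\f.(\g.(\h.(f (g h)))))))
Step 2: ((((\b.(\c.b)) u) t) ((\a.a) (\f.(\g.(\h.(f (g h)))))))
Step 3: (((\c.u) t) ((\a.a) (\f.(\g.(\h.(f (g h)))))))
Step 4: (u ((\a.a) (\f.(\g.(\h.(f (g h)))))))
Step 5: (u (\f.(\g.(\h.(f (g h))))))

Answer: (u (\f.(\g.(\h.(f (g h))))))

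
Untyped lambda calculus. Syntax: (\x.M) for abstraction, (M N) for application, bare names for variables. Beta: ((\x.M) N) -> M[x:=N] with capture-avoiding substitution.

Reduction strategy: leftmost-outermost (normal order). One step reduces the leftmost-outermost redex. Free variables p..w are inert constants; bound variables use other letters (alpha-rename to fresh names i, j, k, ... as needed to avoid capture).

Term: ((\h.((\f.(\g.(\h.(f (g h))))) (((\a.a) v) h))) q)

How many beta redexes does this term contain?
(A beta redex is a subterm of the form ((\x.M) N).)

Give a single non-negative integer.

Answer: 3

Derivation:
Term: ((\h.((\f.(\g.(\h.(f (g h))))) (((\a.a) v) h))) q)
  Redex: ((\h.((\f.(\g.(\h.(f (g h))))) (((\a.a) v) h))) q)
  Redex: ((\f.(\g.(\h.(f (g h))))) (((\a.a) v) h))
  Redex: ((\a.a) v)
Total redexes: 3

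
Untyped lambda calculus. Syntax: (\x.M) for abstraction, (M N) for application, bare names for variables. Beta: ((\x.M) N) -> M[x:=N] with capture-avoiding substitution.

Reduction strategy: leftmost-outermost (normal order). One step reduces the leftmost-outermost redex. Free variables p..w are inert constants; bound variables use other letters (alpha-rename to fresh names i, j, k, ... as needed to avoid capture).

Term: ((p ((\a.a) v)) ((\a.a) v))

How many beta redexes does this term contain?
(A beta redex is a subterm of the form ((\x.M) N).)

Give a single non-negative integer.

Term: ((p ((\a.a) v)) ((\a.a) v))
  Redex: ((\a.a) v)
  Redex: ((\a.a) v)
Total redexes: 2

Answer: 2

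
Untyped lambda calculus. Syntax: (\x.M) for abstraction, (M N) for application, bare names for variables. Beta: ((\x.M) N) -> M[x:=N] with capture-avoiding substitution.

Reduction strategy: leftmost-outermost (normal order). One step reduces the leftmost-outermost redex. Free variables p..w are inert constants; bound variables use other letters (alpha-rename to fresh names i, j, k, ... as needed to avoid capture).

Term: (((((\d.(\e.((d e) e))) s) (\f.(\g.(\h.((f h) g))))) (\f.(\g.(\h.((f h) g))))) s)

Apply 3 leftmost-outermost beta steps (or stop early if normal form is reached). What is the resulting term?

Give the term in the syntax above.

Step 0: (((((\d.(\e.((d e) e))) s) (\f.(\g.(\h.((f h) g))))) (\f.(\g.(\h.((f h) g))))) s)
Step 1: ((((\e.((s e) e)) (\f.(\g.(\h.((f h) g))))) (\f.(\g.(\h.((f h) g))))) s)
Step 2: ((((s (\f.(\g.(\h.((f h) g))))) (\f.(\g.(\h.((f h) g))))) (\f.(\g.(\h.((f h) g))))) s)
Step 3: (normal form reached)

Answer: ((((s (\f.(\g.(\h.((f h) g))))) (\f.(\g.(\h.((f h) g))))) (\f.(\g.(\h.((f h) g))))) s)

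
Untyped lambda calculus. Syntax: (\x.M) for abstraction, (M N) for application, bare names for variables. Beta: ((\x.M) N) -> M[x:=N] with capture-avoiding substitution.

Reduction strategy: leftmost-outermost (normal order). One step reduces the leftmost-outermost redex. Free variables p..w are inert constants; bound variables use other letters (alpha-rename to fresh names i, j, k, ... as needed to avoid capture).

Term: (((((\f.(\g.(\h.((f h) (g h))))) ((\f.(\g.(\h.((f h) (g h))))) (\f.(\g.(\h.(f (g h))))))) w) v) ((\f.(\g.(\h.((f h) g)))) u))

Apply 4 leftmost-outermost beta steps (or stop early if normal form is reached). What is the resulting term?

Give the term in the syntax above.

Step 0: (((((\f.(\g.(\h.((f h) (g h))))) ((\f.(\g.(\h.((f h) (g h))))) (\f.(\g.(\h.(f (g h))))))) w) v) ((\f.(\g.(\h.((f h) g)))) u))
Step 1: ((((\g.(\h.((((\f.(\g.(\h.((f h) (g h))))) (\f.(\g.(\h.(f (g h)))))) h) (g h)))) w) v) ((\f.(\g.(\h.((f h) g)))) u))
Step 2: (((\h.((((\f.(\g.(\h.((f h) (g h))))) (\f.(\g.(\h.(f (g h)))))) h) (w h))) v) ((\f.(\g.(\h.((f h) g)))) u))
Step 3: (((((\f.(\g.(\h.((f h) (g h))))) (\f.(\g.(\h.(f (g h)))))) v) (w v)) ((\f.(\g.(\h.((f h) g)))) u))
Step 4: ((((\g.(\h.(((\f.(\g.(\h.(f (g h))))) h) (g h)))) v) (w v)) ((\f.(\g.(\h.((f h) g)))) u))

Answer: ((((\g.(\h.(((\f.(\g.(\h.(f (g h))))) h) (g h)))) v) (w v)) ((\f.(\g.(\h.((f h) g)))) u))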